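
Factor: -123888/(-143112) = 2^1*29^1*67^(-1) = 58/67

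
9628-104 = 9524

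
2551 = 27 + 2524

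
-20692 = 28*(-739)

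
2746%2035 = 711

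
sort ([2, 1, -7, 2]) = [-7, 1, 2, 2]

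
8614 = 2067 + 6547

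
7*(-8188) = -57316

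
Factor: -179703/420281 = -1 * 3^2 * 41^1 * 863^ (-1) = -369/863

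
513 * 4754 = 2438802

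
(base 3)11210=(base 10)129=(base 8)201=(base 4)2001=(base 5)1004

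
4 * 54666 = 218664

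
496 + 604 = 1100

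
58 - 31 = 27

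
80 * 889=71120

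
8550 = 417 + 8133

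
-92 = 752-844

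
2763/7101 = 307/789 ≈ 0.389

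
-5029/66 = -76 - 13/66 ≈ -76.20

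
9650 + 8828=18478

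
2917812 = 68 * 42909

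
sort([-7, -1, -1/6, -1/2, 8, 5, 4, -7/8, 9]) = [-7, -1, -7/8, -1/2, -1/6, 4, 5, 8, 9]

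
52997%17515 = 452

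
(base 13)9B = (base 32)40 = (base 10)128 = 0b10000000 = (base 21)62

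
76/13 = 5 + 11/13 ≈ 5.85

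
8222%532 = 242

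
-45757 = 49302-95059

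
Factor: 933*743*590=2^1*3^1*5^1*59^1*311^1*743^1=408999210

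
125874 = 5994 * 21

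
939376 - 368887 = 570489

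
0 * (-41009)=0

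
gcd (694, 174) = 2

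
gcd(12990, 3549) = 3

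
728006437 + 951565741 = 1679572178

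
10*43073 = 430730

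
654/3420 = 109/570 ≈ 0.191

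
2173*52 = 112996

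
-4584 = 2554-7138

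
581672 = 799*728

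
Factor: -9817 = -1*9817^1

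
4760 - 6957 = -2197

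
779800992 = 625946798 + 153854194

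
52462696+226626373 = 279089069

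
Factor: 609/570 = 2^(-1) * 5^(-1) * 7^1 * 19^(-1) * 29^1 = 203/190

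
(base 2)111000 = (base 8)70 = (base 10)56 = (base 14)40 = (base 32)1o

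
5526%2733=60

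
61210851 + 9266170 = 70477021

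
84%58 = 26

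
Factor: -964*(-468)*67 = 2^4*3^2*13^1*67^1*241^1 = 30227184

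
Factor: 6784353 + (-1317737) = 2^3 * 29^1 * 23563^1 = 5466616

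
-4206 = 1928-6134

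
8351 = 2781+5570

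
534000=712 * 750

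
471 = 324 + 147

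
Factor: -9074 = -1 * 2^1 * 13^1 * 349^1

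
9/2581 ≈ 0.00349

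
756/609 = 1+7/29 ≈ 1.24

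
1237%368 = 133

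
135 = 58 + 77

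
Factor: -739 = -1 * 739^1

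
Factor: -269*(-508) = 2^2*127^1*269^1 = 136652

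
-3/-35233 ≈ 0.0000851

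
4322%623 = 584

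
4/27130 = 2/13565 ≈ 0.000147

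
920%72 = 56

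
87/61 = 1 + 26/61 ≈ 1.43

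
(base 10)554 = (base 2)1000101010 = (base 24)n2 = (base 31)hr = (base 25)m4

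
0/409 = 0 = 0.00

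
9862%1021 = 673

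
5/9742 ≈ 0.000513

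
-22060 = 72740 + -94800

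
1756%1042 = 714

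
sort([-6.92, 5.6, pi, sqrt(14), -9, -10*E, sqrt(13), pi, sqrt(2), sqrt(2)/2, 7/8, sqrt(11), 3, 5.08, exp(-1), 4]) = [-10*E, -9, -6.92, exp(-1), sqrt(2)/2, 7/8, sqrt(2), 3, pi, pi, sqrt(11), sqrt(13), sqrt(14), 4, 5.08, 5.6]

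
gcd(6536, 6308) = 76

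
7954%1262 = 382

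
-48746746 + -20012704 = -68759450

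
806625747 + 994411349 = 1801037096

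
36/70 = 18/35 ≈ 0.514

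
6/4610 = 3/2305 ≈ 0.00130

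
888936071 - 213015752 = 675920319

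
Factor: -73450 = -1*2^1*5^2*13^1*113^1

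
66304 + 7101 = 73405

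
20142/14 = 1438 + 5/7≈1438.71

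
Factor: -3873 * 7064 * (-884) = 2^5 * 3^1 * 13^1 * 17^1 * 883^1 * 1291^1 = 24185242848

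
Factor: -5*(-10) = 2^1*5^2 = 50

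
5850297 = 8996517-3146220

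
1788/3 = 596 = 596.00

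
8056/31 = 259 + 27/31 ≈ 259.87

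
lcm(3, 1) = 3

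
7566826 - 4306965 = 3259861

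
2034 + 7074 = 9108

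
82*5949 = 487818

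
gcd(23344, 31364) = 4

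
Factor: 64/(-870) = -1*2^5*3^(-1)*5^(-1)*29^(-1) = -32/435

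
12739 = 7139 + 5600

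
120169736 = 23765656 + 96404080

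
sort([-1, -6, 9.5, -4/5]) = [-6, -1, -4/5, 9.5]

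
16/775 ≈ 0.0206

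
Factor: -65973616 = -1*2^4*607^1*6793^1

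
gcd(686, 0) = 686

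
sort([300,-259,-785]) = [-785,-259,300]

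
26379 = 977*27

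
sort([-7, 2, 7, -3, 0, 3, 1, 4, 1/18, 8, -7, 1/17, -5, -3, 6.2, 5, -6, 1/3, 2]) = [-7, -7, -6, -5, -3, -3, 0, 1/18, 1/17, 1/3, 1, 2, 2, 3, 4, 5, 6.2, 7, 8]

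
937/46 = 20+17/46 ≈ 20.37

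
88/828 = 22/207 ≈ 0.106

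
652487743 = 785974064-133486321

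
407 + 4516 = 4923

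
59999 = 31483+28516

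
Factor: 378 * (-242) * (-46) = 2^3 * 3^3 * 7^1 * 11^2 * 23^1 = 4207896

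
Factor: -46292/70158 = -1*2^1*3^(-1)*11^(-1)*71^1*163^1*1063^(-1) = -23146/35079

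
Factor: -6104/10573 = -1 * 2^3 * 7^1 * 97^(-1) = -56/97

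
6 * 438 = 2628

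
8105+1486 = 9591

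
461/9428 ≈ 0.0489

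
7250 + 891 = 8141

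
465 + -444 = 21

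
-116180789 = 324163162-440343951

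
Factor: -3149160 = -1*2^3*3^1*5^1*7^1*23^1*163^1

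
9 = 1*9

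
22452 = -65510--87962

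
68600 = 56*1225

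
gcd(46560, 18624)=9312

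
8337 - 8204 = 133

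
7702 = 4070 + 3632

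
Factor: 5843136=2^6*3^1*13^1*2341^1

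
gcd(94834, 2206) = 2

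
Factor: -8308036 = -1 * 2^2 * 11^1 * 17^1 * 29^1 * 383^1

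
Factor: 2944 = 2^7 * 23^1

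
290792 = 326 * 892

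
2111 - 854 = 1257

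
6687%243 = 126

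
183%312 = 183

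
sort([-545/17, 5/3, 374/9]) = [-545/17, 5/3, 374/9]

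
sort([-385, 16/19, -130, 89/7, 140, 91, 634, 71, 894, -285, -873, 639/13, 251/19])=[-873, -385, -285, -130, 16/19, 89/7, 251/19, 639/13, 71, 91, 140, 634, 894]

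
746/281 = 2 + 184/281 ≈ 2.65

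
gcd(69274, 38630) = 2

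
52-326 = -274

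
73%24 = 1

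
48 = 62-14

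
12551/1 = 12551 = 12551.00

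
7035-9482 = -2447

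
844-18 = 826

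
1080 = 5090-4010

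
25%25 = 0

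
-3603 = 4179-7782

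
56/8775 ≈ 0.00638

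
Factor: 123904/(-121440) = -1 * 2^5 * 3^(-1) * 5^(-1) * 11^1 * 23^(-1) = -352/345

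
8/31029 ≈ 0.000258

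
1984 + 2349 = 4333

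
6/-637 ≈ -0.00942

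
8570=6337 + 2233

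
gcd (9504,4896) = 288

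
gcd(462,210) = 42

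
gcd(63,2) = 1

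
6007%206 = 33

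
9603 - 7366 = 2237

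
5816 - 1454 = 4362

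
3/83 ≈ 0.0361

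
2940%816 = 492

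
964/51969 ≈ 0.0185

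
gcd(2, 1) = 1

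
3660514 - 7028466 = -3367952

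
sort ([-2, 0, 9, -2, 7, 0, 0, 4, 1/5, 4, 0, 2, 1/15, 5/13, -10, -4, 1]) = [-10, -4, -2, -2, 0, 0, 0, 0, 1/15, 1/5, 5/13, 1, 2, 4, 4, 7, 9]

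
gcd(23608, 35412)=11804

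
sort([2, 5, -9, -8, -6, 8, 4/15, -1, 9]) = [-9, -8, -6, -1, 4/15, 2, 5, 8, 9]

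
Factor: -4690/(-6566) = 5^1*7^(-1) = 5/7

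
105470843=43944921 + 61525922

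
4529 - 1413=3116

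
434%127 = 53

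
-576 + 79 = -497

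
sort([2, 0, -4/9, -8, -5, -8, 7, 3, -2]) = [-8, -8, -5, -2, -4/9, 0, 2, 3, 7]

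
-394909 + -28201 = -423110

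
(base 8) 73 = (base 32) 1r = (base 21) 2h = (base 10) 59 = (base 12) 4b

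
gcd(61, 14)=1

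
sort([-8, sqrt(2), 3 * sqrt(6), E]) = [-8, sqrt(2), E, 3 * sqrt(6)]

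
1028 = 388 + 640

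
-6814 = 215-7029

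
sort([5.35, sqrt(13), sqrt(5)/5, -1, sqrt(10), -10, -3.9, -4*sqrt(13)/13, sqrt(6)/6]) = [-10, -3.9, -4*sqrt(13)/13, -1, sqrt(6)/6, sqrt(5)/5, sqrt(10), sqrt(13), 5.35]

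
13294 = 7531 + 5763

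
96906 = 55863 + 41043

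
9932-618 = 9314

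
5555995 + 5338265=10894260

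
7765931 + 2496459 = 10262390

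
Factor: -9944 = -1*2^3*11^1*113^1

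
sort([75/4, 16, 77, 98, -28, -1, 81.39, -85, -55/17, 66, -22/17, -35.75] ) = [-85, -35.75, -28, -55/17, -22/17, -1, 16, 75/4, 66, 77, 81.39, 98] 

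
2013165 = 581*3465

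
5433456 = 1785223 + 3648233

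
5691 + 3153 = 8844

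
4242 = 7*606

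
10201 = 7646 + 2555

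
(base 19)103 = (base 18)124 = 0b101101100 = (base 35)ae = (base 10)364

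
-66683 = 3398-70081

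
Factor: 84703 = 71^1 * 1193^1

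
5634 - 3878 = 1756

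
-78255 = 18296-96551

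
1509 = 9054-7545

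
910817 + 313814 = 1224631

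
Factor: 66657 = 3^1*17^1*1307^1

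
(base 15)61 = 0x5b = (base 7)160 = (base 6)231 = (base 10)91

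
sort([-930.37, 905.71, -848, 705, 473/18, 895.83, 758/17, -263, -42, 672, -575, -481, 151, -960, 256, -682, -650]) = [-960, -930.37, -848, -682, -650, -575, -481, -263, -42, 473/18, 758/17, 151, 256, 672, 705, 895.83, 905.71]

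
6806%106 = 22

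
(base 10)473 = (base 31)f8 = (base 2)111011001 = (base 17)1ae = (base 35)di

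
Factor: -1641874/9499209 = -1*2^1*3^(-1)*13^1*17^(-1)*63149^1*186259^(-1)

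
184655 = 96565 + 88090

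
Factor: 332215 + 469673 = 2^5*3^1*8353^1 = 801888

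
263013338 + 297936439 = 560949777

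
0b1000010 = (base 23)2k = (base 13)51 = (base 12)56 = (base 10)66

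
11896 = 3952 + 7944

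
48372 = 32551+15821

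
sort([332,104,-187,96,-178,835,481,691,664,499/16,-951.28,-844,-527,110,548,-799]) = [-951.28,-844,-799,-527,-187,-178,499/16,96,104,110,332,481,548,664,691,835]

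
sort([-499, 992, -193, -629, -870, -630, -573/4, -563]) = [-870, -630, -629, -563, -499, -193, -573/4, 992]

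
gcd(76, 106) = 2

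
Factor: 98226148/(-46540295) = -1*2^2*5^(-1)*101^(-1)*157^(-1)*223^1*587^(-1)*110119^1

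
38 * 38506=1463228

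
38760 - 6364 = 32396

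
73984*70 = 5178880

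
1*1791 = 1791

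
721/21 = 34+1/3 ≈ 34.33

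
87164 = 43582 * 2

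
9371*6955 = 65175305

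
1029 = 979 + 50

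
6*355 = 2130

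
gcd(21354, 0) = 21354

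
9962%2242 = 994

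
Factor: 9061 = 13^1 * 17^1 * 41^1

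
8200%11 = 5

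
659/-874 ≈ -0.754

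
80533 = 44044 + 36489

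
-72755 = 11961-84716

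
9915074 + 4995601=14910675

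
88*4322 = 380336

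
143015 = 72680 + 70335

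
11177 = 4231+6946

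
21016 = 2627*8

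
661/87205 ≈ 0.00758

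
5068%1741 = 1586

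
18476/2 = 9238 = 9238.00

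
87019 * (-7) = -609133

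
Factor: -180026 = -1*2^1*7^2*11^1*167^1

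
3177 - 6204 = -3027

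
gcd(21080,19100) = 20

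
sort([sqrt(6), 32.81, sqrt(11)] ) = [sqrt(6), sqrt(11), 32.81] 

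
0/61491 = 0 = 0.00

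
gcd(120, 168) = 24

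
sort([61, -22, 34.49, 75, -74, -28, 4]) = [-74, -28, -22, 4, 34.49, 61, 75]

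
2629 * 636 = 1672044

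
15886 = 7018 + 8868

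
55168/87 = 634 + 10/87 ≈ 634.11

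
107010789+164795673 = 271806462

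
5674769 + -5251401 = 423368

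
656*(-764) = -501184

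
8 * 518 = 4144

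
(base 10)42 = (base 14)30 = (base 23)1j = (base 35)17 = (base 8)52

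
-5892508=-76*77533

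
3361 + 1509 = 4870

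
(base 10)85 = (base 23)3g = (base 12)71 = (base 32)2l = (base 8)125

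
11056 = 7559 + 3497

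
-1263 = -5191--3928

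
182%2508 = 182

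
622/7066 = 311/3533 ≈ 0.0880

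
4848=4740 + 108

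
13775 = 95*145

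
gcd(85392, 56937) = 3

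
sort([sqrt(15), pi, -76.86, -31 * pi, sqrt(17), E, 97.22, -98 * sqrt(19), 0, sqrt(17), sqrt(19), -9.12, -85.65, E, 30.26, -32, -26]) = [-98 * sqrt(19), -31 * pi, -85.65, -76.86, -32, -26, -9.12, 0, E, E, pi, sqrt(15), sqrt(17), sqrt(17), sqrt(19), 30.26, 97.22]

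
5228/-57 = -91 - 41/57 ≈ -91.72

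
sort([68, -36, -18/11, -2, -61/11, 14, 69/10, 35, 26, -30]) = [-36, -30, -61/11, -2, -18/11, 69/10, 14, 26, 35, 68]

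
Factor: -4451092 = -1*2^2*19^1*58567^1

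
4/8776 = 1/2194 ≈ 0.000456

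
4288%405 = 238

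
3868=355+3513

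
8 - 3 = 5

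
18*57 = 1026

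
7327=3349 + 3978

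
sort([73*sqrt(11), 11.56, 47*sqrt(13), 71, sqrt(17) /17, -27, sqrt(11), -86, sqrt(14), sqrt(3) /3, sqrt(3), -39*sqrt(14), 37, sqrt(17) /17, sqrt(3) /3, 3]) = [-39*sqrt(14), -86, -27, sqrt(17) /17, sqrt(17) /17, sqrt(3) /3, sqrt(3) /3, sqrt(3), 3, sqrt(11), sqrt(14), 11.56, 37, 71, 47*sqrt(13), 73*sqrt(11)]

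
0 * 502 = 0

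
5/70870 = 1/14174 ≈ 0.0000706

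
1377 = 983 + 394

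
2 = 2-0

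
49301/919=53 + 594/919 ≈ 53.65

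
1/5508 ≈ 0.000182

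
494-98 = 396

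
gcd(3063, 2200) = 1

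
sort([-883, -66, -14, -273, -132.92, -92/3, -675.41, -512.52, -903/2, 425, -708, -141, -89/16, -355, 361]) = [-883, -708, -675.41, -512.52, -903/2, -355, -273, -141, -132.92, -66, -92/3, -14, -89/16, 361, 425]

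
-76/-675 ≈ 0.113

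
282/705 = 2/5 = 0.40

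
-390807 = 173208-564015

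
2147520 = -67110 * (-32)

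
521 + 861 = 1382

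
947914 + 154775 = 1102689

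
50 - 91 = -41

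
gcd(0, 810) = 810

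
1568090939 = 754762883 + 813328056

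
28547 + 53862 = 82409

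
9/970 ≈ 0.00928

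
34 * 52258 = 1776772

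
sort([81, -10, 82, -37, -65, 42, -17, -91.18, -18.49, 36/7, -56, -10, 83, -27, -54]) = [-91.18, -65, -56, -54, -37, -27, -18.49, -17, -10, -10, 36/7, 42, 81, 82, 83]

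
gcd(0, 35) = 35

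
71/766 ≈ 0.0927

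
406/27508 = 203/13754 ≈ 0.0148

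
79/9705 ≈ 0.00814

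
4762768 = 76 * 62668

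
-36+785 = 749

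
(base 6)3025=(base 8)1231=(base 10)665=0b1010011001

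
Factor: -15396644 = -1*2^2*61^1*89^1*709^1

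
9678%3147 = 237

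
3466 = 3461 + 5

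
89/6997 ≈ 0.0127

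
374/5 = 74 + 4/5 = 74.80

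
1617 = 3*539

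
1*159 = 159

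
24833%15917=8916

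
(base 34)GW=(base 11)484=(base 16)240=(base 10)576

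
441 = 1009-568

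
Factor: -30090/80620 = -1*2^(-1)*3^1*17^1*29^(-1)*59^1*139^(-1) = -3009/8062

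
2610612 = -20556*(-127)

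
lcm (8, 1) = 8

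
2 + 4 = 6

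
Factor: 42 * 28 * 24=2^6 * 3^2 * 7^2=28224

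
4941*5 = 24705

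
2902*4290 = 12449580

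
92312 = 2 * 46156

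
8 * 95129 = 761032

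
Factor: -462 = -1*2^1*3^1*7^1*11^1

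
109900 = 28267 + 81633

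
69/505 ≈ 0.137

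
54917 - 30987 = 23930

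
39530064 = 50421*784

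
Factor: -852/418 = -1 * 2^1 * 3^1 * 11^(-1) * 19^(-1) * 71^1 = -426/209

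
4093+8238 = 12331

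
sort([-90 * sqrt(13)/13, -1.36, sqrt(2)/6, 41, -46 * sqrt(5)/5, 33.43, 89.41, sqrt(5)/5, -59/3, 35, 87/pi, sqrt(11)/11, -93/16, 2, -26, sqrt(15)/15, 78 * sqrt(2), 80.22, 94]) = [-26, -90 * sqrt(13)/13, -46 * sqrt(5)/5, -59/3, -93/16, -1.36, sqrt(2)/6, sqrt(15)/15, sqrt(11)/11, sqrt(5)/5, 2, 87/pi, 33.43, 35, 41, 80.22, 89.41, 94, 78 * sqrt(2)]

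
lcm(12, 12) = 12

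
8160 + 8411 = 16571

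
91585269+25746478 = 117331747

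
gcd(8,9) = 1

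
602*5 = 3010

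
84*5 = 420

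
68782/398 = 34391/199 ≈ 172.82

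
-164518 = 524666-689184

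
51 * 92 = 4692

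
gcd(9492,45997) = 7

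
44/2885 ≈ 0.0153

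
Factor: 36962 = 2^1*18481^1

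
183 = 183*1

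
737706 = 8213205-7475499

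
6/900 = 1/150 ≈ 0.00667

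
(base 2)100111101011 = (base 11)19a9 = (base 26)3jh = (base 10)2539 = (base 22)559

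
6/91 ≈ 0.0659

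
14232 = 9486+4746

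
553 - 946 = -393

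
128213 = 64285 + 63928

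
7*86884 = 608188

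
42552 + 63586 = 106138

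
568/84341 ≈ 0.00673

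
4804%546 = 436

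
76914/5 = 15382 + 4/5 = 15382.80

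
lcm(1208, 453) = 3624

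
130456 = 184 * 709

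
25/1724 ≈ 0.0145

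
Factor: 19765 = 5^1*59^1*67^1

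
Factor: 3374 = 2^1 * 7^1 * 241^1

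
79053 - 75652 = 3401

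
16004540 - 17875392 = -1870852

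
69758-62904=6854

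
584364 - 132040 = 452324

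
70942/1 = 70942 = 70942.00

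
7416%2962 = 1492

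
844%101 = 36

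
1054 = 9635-8581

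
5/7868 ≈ 0.000635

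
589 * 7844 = 4620116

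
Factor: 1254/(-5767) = -1*2^1*3^1*11^1*19^1*73^(-1)*79^(-1)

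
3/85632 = 1/28544 ≈ 0.0000350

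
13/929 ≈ 0.0140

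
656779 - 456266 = 200513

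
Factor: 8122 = 2^1*31^1*131^1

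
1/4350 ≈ 0.000230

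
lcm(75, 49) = 3675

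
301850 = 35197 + 266653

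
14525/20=2905/4=726.25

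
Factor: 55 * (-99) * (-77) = 3^2 * 5^1 * 7^1 * 11^3 = 419265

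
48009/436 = 110 + 49/436 ≈ 110.11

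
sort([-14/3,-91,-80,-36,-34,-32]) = [-91,-80,-36,-34,-32,-14/3]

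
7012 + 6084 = 13096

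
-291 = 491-782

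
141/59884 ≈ 0.00235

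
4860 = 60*81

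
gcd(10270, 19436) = 2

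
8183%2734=2715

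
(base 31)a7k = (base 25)fim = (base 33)91d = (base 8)23167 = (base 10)9847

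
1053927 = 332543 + 721384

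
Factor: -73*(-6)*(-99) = -1*2^1*3^3*11^1*73^1 = -43362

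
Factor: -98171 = -1 * 127^1 * 773^1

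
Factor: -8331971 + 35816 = -1*3^3*5^1*7^1*8779^1 = -8296155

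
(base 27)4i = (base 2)1111110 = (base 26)4m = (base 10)126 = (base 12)a6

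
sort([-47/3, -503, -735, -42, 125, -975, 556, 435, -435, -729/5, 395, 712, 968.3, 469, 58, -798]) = [-975, -798, -735, -503, -435, -729/5, -42, -47/3, 58, 125, 395, 435, 469, 556, 712, 968.3]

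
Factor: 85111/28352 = 2^(-6) * 13^1 * 443^(-1) * 6547^1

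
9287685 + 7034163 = 16321848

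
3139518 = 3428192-288674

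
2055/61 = 33 + 42/61 ≈ 33.69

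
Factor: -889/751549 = -1 * 7^1 * 127^1 * 751549^(-1)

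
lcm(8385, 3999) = 259935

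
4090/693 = 5 + 625/693 ≈ 5.90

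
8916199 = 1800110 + 7116089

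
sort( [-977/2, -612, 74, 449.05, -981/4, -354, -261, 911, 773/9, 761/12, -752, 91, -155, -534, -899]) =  [-899, -752, -612, -534, -977/2, -354, -261, -981/4, -155, 761/12, 74, 773/9, 91, 449.05, 911]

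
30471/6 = 5078+1/2 = 5078.50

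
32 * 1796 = 57472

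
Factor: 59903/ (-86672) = -1*2^ (-4)*37^1*1619^1*5417^ (-1)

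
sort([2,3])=[2,3]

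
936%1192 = 936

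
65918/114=578 + 13/57 ≈ 578.23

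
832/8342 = 416/4171 ≈ 0.0997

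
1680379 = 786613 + 893766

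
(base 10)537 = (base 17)1ea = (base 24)m9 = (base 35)fc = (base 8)1031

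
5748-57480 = -51732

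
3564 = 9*396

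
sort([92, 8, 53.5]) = [8, 53.5, 92]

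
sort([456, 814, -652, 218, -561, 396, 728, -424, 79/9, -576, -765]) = [-765, -652, -576, -561, -424, 79/9, 218, 396, 456, 728, 814]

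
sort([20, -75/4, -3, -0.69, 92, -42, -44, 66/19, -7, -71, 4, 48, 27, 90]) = [-71, -44, -42, -75/4, -7, -3, -0.69, 66/19, 4, 20, 27, 48, 90, 92]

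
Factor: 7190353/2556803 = 2556803^(-1) * 7190353^1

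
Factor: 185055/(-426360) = -1 * 2^(-3) * 11^(-1) * 13^2 * 17^(-1) * 19^(-1) * 73^1 = -12337/28424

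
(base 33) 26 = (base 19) 3f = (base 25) 2m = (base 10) 72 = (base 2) 1001000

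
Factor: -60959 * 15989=-1 * 47^1 * 59^1 * 271^1 * 1297^1=-974673451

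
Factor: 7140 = 2^2*3^1*5^1*7^1*17^1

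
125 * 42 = 5250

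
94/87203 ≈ 0.00108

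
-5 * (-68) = 340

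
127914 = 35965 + 91949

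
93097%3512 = 1785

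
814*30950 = 25193300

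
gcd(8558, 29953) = 4279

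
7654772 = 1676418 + 5978354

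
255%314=255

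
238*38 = 9044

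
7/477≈0.0147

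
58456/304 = 192+11/38 ≈ 192.29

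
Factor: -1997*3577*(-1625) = 5^3*7^2*13^1*73^1*1997^1 = 11607812125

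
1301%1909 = 1301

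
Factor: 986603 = 113^1*8731^1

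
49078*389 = 19091342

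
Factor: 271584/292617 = 2^5*13^(-1)*23^1*61^(-1) = 736/793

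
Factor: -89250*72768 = -1*2^7*3^2*5^3*7^1*17^1*379^1 = -6494544000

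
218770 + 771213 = 989983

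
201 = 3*67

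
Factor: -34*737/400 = -1*2^(-3)*5^(-2)*11^1*17^1*67^1 = -12529/200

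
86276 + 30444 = 116720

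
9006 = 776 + 8230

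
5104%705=169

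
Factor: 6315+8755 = 2^1*5^1*11^1*137^1 = 15070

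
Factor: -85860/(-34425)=2^2*5^(-1)*17^(-1)*53^1=212/85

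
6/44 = 3/22 ≈ 0.136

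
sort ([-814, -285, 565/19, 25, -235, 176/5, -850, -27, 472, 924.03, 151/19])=[-850, -814, -285, -235, -27, 151/19, 25, 565/19, 176/5, 472, 924.03]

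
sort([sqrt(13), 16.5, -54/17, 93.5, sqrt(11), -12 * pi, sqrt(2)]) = [-12 * pi, -54/17, sqrt(2), sqrt(11), sqrt(13), 16.5, 93.5]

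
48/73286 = 24/36643 ≈ 0.000655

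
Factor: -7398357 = -1 * 3^1 * 2466119^1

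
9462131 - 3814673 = 5647458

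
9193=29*317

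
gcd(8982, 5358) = 6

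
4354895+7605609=11960504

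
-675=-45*15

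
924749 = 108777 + 815972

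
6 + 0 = 6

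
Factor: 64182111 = 3^1 * 7^2 * 73^1 * 5981^1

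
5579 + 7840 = 13419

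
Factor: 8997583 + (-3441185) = 2^1*19^1*146221^1 = 5556398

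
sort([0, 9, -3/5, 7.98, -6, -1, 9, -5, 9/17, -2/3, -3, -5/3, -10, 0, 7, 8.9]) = [-10, -6, -5, -3, -5/3, -1, -2/3, -3/5, 0, 0, 9/17, 7, 7.98, 8.9, 9, 9]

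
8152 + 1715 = 9867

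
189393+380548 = 569941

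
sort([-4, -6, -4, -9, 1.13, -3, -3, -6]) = [-9, -6, -6, -4, -4, -3, -3, 1.13]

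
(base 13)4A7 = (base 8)1455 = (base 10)813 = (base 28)111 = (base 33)OL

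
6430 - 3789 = 2641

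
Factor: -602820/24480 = -1*2^(-3)*197^1 = -197/8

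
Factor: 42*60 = 2^3*3^2*5^1*7^1 = 2520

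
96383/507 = 190+53/507 ≈ 190.10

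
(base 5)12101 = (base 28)145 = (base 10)901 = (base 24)1dd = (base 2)1110000101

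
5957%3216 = 2741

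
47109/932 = 50 + 509/932 ≈ 50.55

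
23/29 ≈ 0.793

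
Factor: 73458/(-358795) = -1*2^1*3^2*5^(-1)*7^1*11^1*53^1*73^(-1)*983^(-1)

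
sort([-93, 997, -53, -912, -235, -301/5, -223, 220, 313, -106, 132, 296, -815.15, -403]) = [-912, -815.15, -403, -235, -223, -106, -93, -301/5, -53, 132, 220, 296, 313, 997]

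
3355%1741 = 1614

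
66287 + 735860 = 802147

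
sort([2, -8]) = [-8, 2]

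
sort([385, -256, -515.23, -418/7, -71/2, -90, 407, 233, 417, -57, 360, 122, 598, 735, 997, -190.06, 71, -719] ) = [-719, -515.23, -256, -190.06, -90, -418/7, -57, -71/2, 71, 122, 233, 360, 385, 407, 417, 598, 735, 997] 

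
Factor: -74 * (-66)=2^2 * 3^1 * 11^1 * 37^1=4884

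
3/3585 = 1/1195 ≈ 0.000837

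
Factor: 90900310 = 2^1 * 5^1 * 1487^1 * 6113^1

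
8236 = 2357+5879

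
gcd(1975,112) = 1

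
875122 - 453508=421614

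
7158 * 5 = 35790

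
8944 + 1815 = 10759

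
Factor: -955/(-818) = 2^(-1)*5^1*191^1*409^(-1)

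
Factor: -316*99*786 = -1*2^3*3^3*11^1*79^1*131^1 = -24589224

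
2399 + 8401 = 10800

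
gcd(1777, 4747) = 1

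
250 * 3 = 750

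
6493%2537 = 1419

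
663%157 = 35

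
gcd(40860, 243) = 9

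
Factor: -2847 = -1*3^1*13^1*73^1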